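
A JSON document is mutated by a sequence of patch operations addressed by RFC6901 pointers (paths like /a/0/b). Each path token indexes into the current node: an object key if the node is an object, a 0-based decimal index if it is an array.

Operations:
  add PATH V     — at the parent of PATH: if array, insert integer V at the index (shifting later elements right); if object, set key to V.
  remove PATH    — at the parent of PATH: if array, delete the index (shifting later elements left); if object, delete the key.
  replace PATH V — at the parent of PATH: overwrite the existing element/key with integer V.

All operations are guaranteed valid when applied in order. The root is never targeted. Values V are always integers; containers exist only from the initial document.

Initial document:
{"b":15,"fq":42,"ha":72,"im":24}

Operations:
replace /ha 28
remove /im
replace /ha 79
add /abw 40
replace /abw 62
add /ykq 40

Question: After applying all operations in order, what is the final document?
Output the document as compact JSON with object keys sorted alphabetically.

Answer: {"abw":62,"b":15,"fq":42,"ha":79,"ykq":40}

Derivation:
After op 1 (replace /ha 28): {"b":15,"fq":42,"ha":28,"im":24}
After op 2 (remove /im): {"b":15,"fq":42,"ha":28}
After op 3 (replace /ha 79): {"b":15,"fq":42,"ha":79}
After op 4 (add /abw 40): {"abw":40,"b":15,"fq":42,"ha":79}
After op 5 (replace /abw 62): {"abw":62,"b":15,"fq":42,"ha":79}
After op 6 (add /ykq 40): {"abw":62,"b":15,"fq":42,"ha":79,"ykq":40}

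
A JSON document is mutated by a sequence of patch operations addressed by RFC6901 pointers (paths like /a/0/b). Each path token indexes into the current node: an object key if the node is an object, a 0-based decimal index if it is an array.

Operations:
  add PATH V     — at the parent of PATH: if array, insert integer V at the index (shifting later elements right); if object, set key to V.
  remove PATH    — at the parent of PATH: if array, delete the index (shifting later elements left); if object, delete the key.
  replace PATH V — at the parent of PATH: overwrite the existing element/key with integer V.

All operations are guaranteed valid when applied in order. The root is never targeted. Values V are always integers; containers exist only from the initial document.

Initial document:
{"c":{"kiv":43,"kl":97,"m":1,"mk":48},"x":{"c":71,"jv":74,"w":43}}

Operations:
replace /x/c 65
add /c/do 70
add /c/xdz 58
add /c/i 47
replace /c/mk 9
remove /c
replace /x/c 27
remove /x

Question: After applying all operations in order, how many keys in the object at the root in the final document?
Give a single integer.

After op 1 (replace /x/c 65): {"c":{"kiv":43,"kl":97,"m":1,"mk":48},"x":{"c":65,"jv":74,"w":43}}
After op 2 (add /c/do 70): {"c":{"do":70,"kiv":43,"kl":97,"m":1,"mk":48},"x":{"c":65,"jv":74,"w":43}}
After op 3 (add /c/xdz 58): {"c":{"do":70,"kiv":43,"kl":97,"m":1,"mk":48,"xdz":58},"x":{"c":65,"jv":74,"w":43}}
After op 4 (add /c/i 47): {"c":{"do":70,"i":47,"kiv":43,"kl":97,"m":1,"mk":48,"xdz":58},"x":{"c":65,"jv":74,"w":43}}
After op 5 (replace /c/mk 9): {"c":{"do":70,"i":47,"kiv":43,"kl":97,"m":1,"mk":9,"xdz":58},"x":{"c":65,"jv":74,"w":43}}
After op 6 (remove /c): {"x":{"c":65,"jv":74,"w":43}}
After op 7 (replace /x/c 27): {"x":{"c":27,"jv":74,"w":43}}
After op 8 (remove /x): {}
Size at the root: 0

Answer: 0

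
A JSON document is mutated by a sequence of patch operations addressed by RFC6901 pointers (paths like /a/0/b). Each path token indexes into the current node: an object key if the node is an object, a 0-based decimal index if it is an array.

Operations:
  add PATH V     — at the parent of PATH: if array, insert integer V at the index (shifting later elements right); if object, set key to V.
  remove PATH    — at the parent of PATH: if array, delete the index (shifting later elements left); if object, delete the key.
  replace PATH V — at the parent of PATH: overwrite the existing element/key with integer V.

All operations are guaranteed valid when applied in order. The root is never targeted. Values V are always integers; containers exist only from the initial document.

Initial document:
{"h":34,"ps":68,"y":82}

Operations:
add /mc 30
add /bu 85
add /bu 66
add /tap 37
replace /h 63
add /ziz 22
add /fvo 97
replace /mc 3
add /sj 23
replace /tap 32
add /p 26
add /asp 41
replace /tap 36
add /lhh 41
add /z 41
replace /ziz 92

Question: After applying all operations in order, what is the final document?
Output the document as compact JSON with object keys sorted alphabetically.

After op 1 (add /mc 30): {"h":34,"mc":30,"ps":68,"y":82}
After op 2 (add /bu 85): {"bu":85,"h":34,"mc":30,"ps":68,"y":82}
After op 3 (add /bu 66): {"bu":66,"h":34,"mc":30,"ps":68,"y":82}
After op 4 (add /tap 37): {"bu":66,"h":34,"mc":30,"ps":68,"tap":37,"y":82}
After op 5 (replace /h 63): {"bu":66,"h":63,"mc":30,"ps":68,"tap":37,"y":82}
After op 6 (add /ziz 22): {"bu":66,"h":63,"mc":30,"ps":68,"tap":37,"y":82,"ziz":22}
After op 7 (add /fvo 97): {"bu":66,"fvo":97,"h":63,"mc":30,"ps":68,"tap":37,"y":82,"ziz":22}
After op 8 (replace /mc 3): {"bu":66,"fvo":97,"h":63,"mc":3,"ps":68,"tap":37,"y":82,"ziz":22}
After op 9 (add /sj 23): {"bu":66,"fvo":97,"h":63,"mc":3,"ps":68,"sj":23,"tap":37,"y":82,"ziz":22}
After op 10 (replace /tap 32): {"bu":66,"fvo":97,"h":63,"mc":3,"ps":68,"sj":23,"tap":32,"y":82,"ziz":22}
After op 11 (add /p 26): {"bu":66,"fvo":97,"h":63,"mc":3,"p":26,"ps":68,"sj":23,"tap":32,"y":82,"ziz":22}
After op 12 (add /asp 41): {"asp":41,"bu":66,"fvo":97,"h":63,"mc":3,"p":26,"ps":68,"sj":23,"tap":32,"y":82,"ziz":22}
After op 13 (replace /tap 36): {"asp":41,"bu":66,"fvo":97,"h":63,"mc":3,"p":26,"ps":68,"sj":23,"tap":36,"y":82,"ziz":22}
After op 14 (add /lhh 41): {"asp":41,"bu":66,"fvo":97,"h":63,"lhh":41,"mc":3,"p":26,"ps":68,"sj":23,"tap":36,"y":82,"ziz":22}
After op 15 (add /z 41): {"asp":41,"bu":66,"fvo":97,"h":63,"lhh":41,"mc":3,"p":26,"ps":68,"sj":23,"tap":36,"y":82,"z":41,"ziz":22}
After op 16 (replace /ziz 92): {"asp":41,"bu":66,"fvo":97,"h":63,"lhh":41,"mc":3,"p":26,"ps":68,"sj":23,"tap":36,"y":82,"z":41,"ziz":92}

Answer: {"asp":41,"bu":66,"fvo":97,"h":63,"lhh":41,"mc":3,"p":26,"ps":68,"sj":23,"tap":36,"y":82,"z":41,"ziz":92}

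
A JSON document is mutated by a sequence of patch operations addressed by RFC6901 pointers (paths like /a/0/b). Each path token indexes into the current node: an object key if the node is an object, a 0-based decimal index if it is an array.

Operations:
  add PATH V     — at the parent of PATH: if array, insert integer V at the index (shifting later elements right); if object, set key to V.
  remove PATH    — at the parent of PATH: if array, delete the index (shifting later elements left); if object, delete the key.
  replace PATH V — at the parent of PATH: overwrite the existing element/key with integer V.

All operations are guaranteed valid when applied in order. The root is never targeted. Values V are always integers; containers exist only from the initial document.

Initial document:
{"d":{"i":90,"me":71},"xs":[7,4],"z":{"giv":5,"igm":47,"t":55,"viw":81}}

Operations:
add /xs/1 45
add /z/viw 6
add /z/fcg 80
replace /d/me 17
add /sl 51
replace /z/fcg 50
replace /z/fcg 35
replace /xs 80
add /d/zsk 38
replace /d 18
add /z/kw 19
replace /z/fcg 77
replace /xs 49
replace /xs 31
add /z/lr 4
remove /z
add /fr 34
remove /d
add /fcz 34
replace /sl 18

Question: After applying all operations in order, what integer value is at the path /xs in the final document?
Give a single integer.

Answer: 31

Derivation:
After op 1 (add /xs/1 45): {"d":{"i":90,"me":71},"xs":[7,45,4],"z":{"giv":5,"igm":47,"t":55,"viw":81}}
After op 2 (add /z/viw 6): {"d":{"i":90,"me":71},"xs":[7,45,4],"z":{"giv":5,"igm":47,"t":55,"viw":6}}
After op 3 (add /z/fcg 80): {"d":{"i":90,"me":71},"xs":[7,45,4],"z":{"fcg":80,"giv":5,"igm":47,"t":55,"viw":6}}
After op 4 (replace /d/me 17): {"d":{"i":90,"me":17},"xs":[7,45,4],"z":{"fcg":80,"giv":5,"igm":47,"t":55,"viw":6}}
After op 5 (add /sl 51): {"d":{"i":90,"me":17},"sl":51,"xs":[7,45,4],"z":{"fcg":80,"giv":5,"igm":47,"t":55,"viw":6}}
After op 6 (replace /z/fcg 50): {"d":{"i":90,"me":17},"sl":51,"xs":[7,45,4],"z":{"fcg":50,"giv":5,"igm":47,"t":55,"viw":6}}
After op 7 (replace /z/fcg 35): {"d":{"i":90,"me":17},"sl":51,"xs":[7,45,4],"z":{"fcg":35,"giv":5,"igm":47,"t":55,"viw":6}}
After op 8 (replace /xs 80): {"d":{"i":90,"me":17},"sl":51,"xs":80,"z":{"fcg":35,"giv":5,"igm":47,"t":55,"viw":6}}
After op 9 (add /d/zsk 38): {"d":{"i":90,"me":17,"zsk":38},"sl":51,"xs":80,"z":{"fcg":35,"giv":5,"igm":47,"t":55,"viw":6}}
After op 10 (replace /d 18): {"d":18,"sl":51,"xs":80,"z":{"fcg":35,"giv":5,"igm":47,"t":55,"viw":6}}
After op 11 (add /z/kw 19): {"d":18,"sl":51,"xs":80,"z":{"fcg":35,"giv":5,"igm":47,"kw":19,"t":55,"viw":6}}
After op 12 (replace /z/fcg 77): {"d":18,"sl":51,"xs":80,"z":{"fcg":77,"giv":5,"igm":47,"kw":19,"t":55,"viw":6}}
After op 13 (replace /xs 49): {"d":18,"sl":51,"xs":49,"z":{"fcg":77,"giv":5,"igm":47,"kw":19,"t":55,"viw":6}}
After op 14 (replace /xs 31): {"d":18,"sl":51,"xs":31,"z":{"fcg":77,"giv":5,"igm":47,"kw":19,"t":55,"viw":6}}
After op 15 (add /z/lr 4): {"d":18,"sl":51,"xs":31,"z":{"fcg":77,"giv":5,"igm":47,"kw":19,"lr":4,"t":55,"viw":6}}
After op 16 (remove /z): {"d":18,"sl":51,"xs":31}
After op 17 (add /fr 34): {"d":18,"fr":34,"sl":51,"xs":31}
After op 18 (remove /d): {"fr":34,"sl":51,"xs":31}
After op 19 (add /fcz 34): {"fcz":34,"fr":34,"sl":51,"xs":31}
After op 20 (replace /sl 18): {"fcz":34,"fr":34,"sl":18,"xs":31}
Value at /xs: 31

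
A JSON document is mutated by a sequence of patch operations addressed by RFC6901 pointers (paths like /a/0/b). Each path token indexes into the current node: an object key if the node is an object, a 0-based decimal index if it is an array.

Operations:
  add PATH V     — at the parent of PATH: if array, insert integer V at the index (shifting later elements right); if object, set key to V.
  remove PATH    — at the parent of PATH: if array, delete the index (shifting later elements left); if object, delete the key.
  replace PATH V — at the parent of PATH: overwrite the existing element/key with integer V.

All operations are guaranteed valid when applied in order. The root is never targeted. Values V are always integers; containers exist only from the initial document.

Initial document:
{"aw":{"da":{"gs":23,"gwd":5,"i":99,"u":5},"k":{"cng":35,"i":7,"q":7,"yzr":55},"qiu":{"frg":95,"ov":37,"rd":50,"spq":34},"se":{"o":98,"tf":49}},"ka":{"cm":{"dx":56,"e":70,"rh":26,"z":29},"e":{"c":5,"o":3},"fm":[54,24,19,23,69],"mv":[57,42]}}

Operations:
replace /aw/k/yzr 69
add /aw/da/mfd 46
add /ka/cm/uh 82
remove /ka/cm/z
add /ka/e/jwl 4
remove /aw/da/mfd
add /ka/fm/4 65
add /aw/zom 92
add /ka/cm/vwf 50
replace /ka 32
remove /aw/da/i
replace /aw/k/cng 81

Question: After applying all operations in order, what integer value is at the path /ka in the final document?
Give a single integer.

Answer: 32

Derivation:
After op 1 (replace /aw/k/yzr 69): {"aw":{"da":{"gs":23,"gwd":5,"i":99,"u":5},"k":{"cng":35,"i":7,"q":7,"yzr":69},"qiu":{"frg":95,"ov":37,"rd":50,"spq":34},"se":{"o":98,"tf":49}},"ka":{"cm":{"dx":56,"e":70,"rh":26,"z":29},"e":{"c":5,"o":3},"fm":[54,24,19,23,69],"mv":[57,42]}}
After op 2 (add /aw/da/mfd 46): {"aw":{"da":{"gs":23,"gwd":5,"i":99,"mfd":46,"u":5},"k":{"cng":35,"i":7,"q":7,"yzr":69},"qiu":{"frg":95,"ov":37,"rd":50,"spq":34},"se":{"o":98,"tf":49}},"ka":{"cm":{"dx":56,"e":70,"rh":26,"z":29},"e":{"c":5,"o":3},"fm":[54,24,19,23,69],"mv":[57,42]}}
After op 3 (add /ka/cm/uh 82): {"aw":{"da":{"gs":23,"gwd":5,"i":99,"mfd":46,"u":5},"k":{"cng":35,"i":7,"q":7,"yzr":69},"qiu":{"frg":95,"ov":37,"rd":50,"spq":34},"se":{"o":98,"tf":49}},"ka":{"cm":{"dx":56,"e":70,"rh":26,"uh":82,"z":29},"e":{"c":5,"o":3},"fm":[54,24,19,23,69],"mv":[57,42]}}
After op 4 (remove /ka/cm/z): {"aw":{"da":{"gs":23,"gwd":5,"i":99,"mfd":46,"u":5},"k":{"cng":35,"i":7,"q":7,"yzr":69},"qiu":{"frg":95,"ov":37,"rd":50,"spq":34},"se":{"o":98,"tf":49}},"ka":{"cm":{"dx":56,"e":70,"rh":26,"uh":82},"e":{"c":5,"o":3},"fm":[54,24,19,23,69],"mv":[57,42]}}
After op 5 (add /ka/e/jwl 4): {"aw":{"da":{"gs":23,"gwd":5,"i":99,"mfd":46,"u":5},"k":{"cng":35,"i":7,"q":7,"yzr":69},"qiu":{"frg":95,"ov":37,"rd":50,"spq":34},"se":{"o":98,"tf":49}},"ka":{"cm":{"dx":56,"e":70,"rh":26,"uh":82},"e":{"c":5,"jwl":4,"o":3},"fm":[54,24,19,23,69],"mv":[57,42]}}
After op 6 (remove /aw/da/mfd): {"aw":{"da":{"gs":23,"gwd":5,"i":99,"u":5},"k":{"cng":35,"i":7,"q":7,"yzr":69},"qiu":{"frg":95,"ov":37,"rd":50,"spq":34},"se":{"o":98,"tf":49}},"ka":{"cm":{"dx":56,"e":70,"rh":26,"uh":82},"e":{"c":5,"jwl":4,"o":3},"fm":[54,24,19,23,69],"mv":[57,42]}}
After op 7 (add /ka/fm/4 65): {"aw":{"da":{"gs":23,"gwd":5,"i":99,"u":5},"k":{"cng":35,"i":7,"q":7,"yzr":69},"qiu":{"frg":95,"ov":37,"rd":50,"spq":34},"se":{"o":98,"tf":49}},"ka":{"cm":{"dx":56,"e":70,"rh":26,"uh":82},"e":{"c":5,"jwl":4,"o":3},"fm":[54,24,19,23,65,69],"mv":[57,42]}}
After op 8 (add /aw/zom 92): {"aw":{"da":{"gs":23,"gwd":5,"i":99,"u":5},"k":{"cng":35,"i":7,"q":7,"yzr":69},"qiu":{"frg":95,"ov":37,"rd":50,"spq":34},"se":{"o":98,"tf":49},"zom":92},"ka":{"cm":{"dx":56,"e":70,"rh":26,"uh":82},"e":{"c":5,"jwl":4,"o":3},"fm":[54,24,19,23,65,69],"mv":[57,42]}}
After op 9 (add /ka/cm/vwf 50): {"aw":{"da":{"gs":23,"gwd":5,"i":99,"u":5},"k":{"cng":35,"i":7,"q":7,"yzr":69},"qiu":{"frg":95,"ov":37,"rd":50,"spq":34},"se":{"o":98,"tf":49},"zom":92},"ka":{"cm":{"dx":56,"e":70,"rh":26,"uh":82,"vwf":50},"e":{"c":5,"jwl":4,"o":3},"fm":[54,24,19,23,65,69],"mv":[57,42]}}
After op 10 (replace /ka 32): {"aw":{"da":{"gs":23,"gwd":5,"i":99,"u":5},"k":{"cng":35,"i":7,"q":7,"yzr":69},"qiu":{"frg":95,"ov":37,"rd":50,"spq":34},"se":{"o":98,"tf":49},"zom":92},"ka":32}
After op 11 (remove /aw/da/i): {"aw":{"da":{"gs":23,"gwd":5,"u":5},"k":{"cng":35,"i":7,"q":7,"yzr":69},"qiu":{"frg":95,"ov":37,"rd":50,"spq":34},"se":{"o":98,"tf":49},"zom":92},"ka":32}
After op 12 (replace /aw/k/cng 81): {"aw":{"da":{"gs":23,"gwd":5,"u":5},"k":{"cng":81,"i":7,"q":7,"yzr":69},"qiu":{"frg":95,"ov":37,"rd":50,"spq":34},"se":{"o":98,"tf":49},"zom":92},"ka":32}
Value at /ka: 32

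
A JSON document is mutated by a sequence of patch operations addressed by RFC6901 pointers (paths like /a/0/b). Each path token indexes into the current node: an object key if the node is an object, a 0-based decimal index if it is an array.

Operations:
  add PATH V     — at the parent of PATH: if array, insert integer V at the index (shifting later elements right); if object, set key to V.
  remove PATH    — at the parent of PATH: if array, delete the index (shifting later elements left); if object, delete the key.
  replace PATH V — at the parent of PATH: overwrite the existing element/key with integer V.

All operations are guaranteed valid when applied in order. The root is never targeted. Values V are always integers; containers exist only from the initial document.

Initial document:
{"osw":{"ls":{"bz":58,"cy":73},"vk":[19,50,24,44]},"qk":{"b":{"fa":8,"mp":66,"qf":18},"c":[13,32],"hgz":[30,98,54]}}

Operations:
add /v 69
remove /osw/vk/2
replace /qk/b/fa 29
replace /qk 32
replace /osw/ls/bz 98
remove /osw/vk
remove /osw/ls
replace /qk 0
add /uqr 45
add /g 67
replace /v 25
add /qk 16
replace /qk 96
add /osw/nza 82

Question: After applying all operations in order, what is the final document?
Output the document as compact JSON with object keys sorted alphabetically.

After op 1 (add /v 69): {"osw":{"ls":{"bz":58,"cy":73},"vk":[19,50,24,44]},"qk":{"b":{"fa":8,"mp":66,"qf":18},"c":[13,32],"hgz":[30,98,54]},"v":69}
After op 2 (remove /osw/vk/2): {"osw":{"ls":{"bz":58,"cy":73},"vk":[19,50,44]},"qk":{"b":{"fa":8,"mp":66,"qf":18},"c":[13,32],"hgz":[30,98,54]},"v":69}
After op 3 (replace /qk/b/fa 29): {"osw":{"ls":{"bz":58,"cy":73},"vk":[19,50,44]},"qk":{"b":{"fa":29,"mp":66,"qf":18},"c":[13,32],"hgz":[30,98,54]},"v":69}
After op 4 (replace /qk 32): {"osw":{"ls":{"bz":58,"cy":73},"vk":[19,50,44]},"qk":32,"v":69}
After op 5 (replace /osw/ls/bz 98): {"osw":{"ls":{"bz":98,"cy":73},"vk":[19,50,44]},"qk":32,"v":69}
After op 6 (remove /osw/vk): {"osw":{"ls":{"bz":98,"cy":73}},"qk":32,"v":69}
After op 7 (remove /osw/ls): {"osw":{},"qk":32,"v":69}
After op 8 (replace /qk 0): {"osw":{},"qk":0,"v":69}
After op 9 (add /uqr 45): {"osw":{},"qk":0,"uqr":45,"v":69}
After op 10 (add /g 67): {"g":67,"osw":{},"qk":0,"uqr":45,"v":69}
After op 11 (replace /v 25): {"g":67,"osw":{},"qk":0,"uqr":45,"v":25}
After op 12 (add /qk 16): {"g":67,"osw":{},"qk":16,"uqr":45,"v":25}
After op 13 (replace /qk 96): {"g":67,"osw":{},"qk":96,"uqr":45,"v":25}
After op 14 (add /osw/nza 82): {"g":67,"osw":{"nza":82},"qk":96,"uqr":45,"v":25}

Answer: {"g":67,"osw":{"nza":82},"qk":96,"uqr":45,"v":25}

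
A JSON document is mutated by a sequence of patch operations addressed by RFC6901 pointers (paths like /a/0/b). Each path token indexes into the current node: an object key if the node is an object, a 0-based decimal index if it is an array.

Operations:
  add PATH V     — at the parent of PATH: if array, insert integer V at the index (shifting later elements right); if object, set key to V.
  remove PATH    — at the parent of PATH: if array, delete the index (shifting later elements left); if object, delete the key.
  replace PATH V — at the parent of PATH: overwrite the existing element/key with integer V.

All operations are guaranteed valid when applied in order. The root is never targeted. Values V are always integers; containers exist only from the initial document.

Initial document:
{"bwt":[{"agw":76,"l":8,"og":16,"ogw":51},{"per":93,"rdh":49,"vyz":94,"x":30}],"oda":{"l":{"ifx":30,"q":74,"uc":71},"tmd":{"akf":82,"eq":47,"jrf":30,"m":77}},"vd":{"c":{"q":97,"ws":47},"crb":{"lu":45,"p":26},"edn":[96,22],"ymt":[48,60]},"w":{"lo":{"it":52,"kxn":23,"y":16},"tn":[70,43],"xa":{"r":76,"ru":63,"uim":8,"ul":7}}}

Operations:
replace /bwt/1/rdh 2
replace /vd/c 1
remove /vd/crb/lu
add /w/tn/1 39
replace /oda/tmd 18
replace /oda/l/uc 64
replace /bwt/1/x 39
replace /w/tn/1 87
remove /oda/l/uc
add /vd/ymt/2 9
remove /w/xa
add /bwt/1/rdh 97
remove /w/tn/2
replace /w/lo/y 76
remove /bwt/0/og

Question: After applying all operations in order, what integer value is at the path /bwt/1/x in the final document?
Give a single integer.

Answer: 39

Derivation:
After op 1 (replace /bwt/1/rdh 2): {"bwt":[{"agw":76,"l":8,"og":16,"ogw":51},{"per":93,"rdh":2,"vyz":94,"x":30}],"oda":{"l":{"ifx":30,"q":74,"uc":71},"tmd":{"akf":82,"eq":47,"jrf":30,"m":77}},"vd":{"c":{"q":97,"ws":47},"crb":{"lu":45,"p":26},"edn":[96,22],"ymt":[48,60]},"w":{"lo":{"it":52,"kxn":23,"y":16},"tn":[70,43],"xa":{"r":76,"ru":63,"uim":8,"ul":7}}}
After op 2 (replace /vd/c 1): {"bwt":[{"agw":76,"l":8,"og":16,"ogw":51},{"per":93,"rdh":2,"vyz":94,"x":30}],"oda":{"l":{"ifx":30,"q":74,"uc":71},"tmd":{"akf":82,"eq":47,"jrf":30,"m":77}},"vd":{"c":1,"crb":{"lu":45,"p":26},"edn":[96,22],"ymt":[48,60]},"w":{"lo":{"it":52,"kxn":23,"y":16},"tn":[70,43],"xa":{"r":76,"ru":63,"uim":8,"ul":7}}}
After op 3 (remove /vd/crb/lu): {"bwt":[{"agw":76,"l":8,"og":16,"ogw":51},{"per":93,"rdh":2,"vyz":94,"x":30}],"oda":{"l":{"ifx":30,"q":74,"uc":71},"tmd":{"akf":82,"eq":47,"jrf":30,"m":77}},"vd":{"c":1,"crb":{"p":26},"edn":[96,22],"ymt":[48,60]},"w":{"lo":{"it":52,"kxn":23,"y":16},"tn":[70,43],"xa":{"r":76,"ru":63,"uim":8,"ul":7}}}
After op 4 (add /w/tn/1 39): {"bwt":[{"agw":76,"l":8,"og":16,"ogw":51},{"per":93,"rdh":2,"vyz":94,"x":30}],"oda":{"l":{"ifx":30,"q":74,"uc":71},"tmd":{"akf":82,"eq":47,"jrf":30,"m":77}},"vd":{"c":1,"crb":{"p":26},"edn":[96,22],"ymt":[48,60]},"w":{"lo":{"it":52,"kxn":23,"y":16},"tn":[70,39,43],"xa":{"r":76,"ru":63,"uim":8,"ul":7}}}
After op 5 (replace /oda/tmd 18): {"bwt":[{"agw":76,"l":8,"og":16,"ogw":51},{"per":93,"rdh":2,"vyz":94,"x":30}],"oda":{"l":{"ifx":30,"q":74,"uc":71},"tmd":18},"vd":{"c":1,"crb":{"p":26},"edn":[96,22],"ymt":[48,60]},"w":{"lo":{"it":52,"kxn":23,"y":16},"tn":[70,39,43],"xa":{"r":76,"ru":63,"uim":8,"ul":7}}}
After op 6 (replace /oda/l/uc 64): {"bwt":[{"agw":76,"l":8,"og":16,"ogw":51},{"per":93,"rdh":2,"vyz":94,"x":30}],"oda":{"l":{"ifx":30,"q":74,"uc":64},"tmd":18},"vd":{"c":1,"crb":{"p":26},"edn":[96,22],"ymt":[48,60]},"w":{"lo":{"it":52,"kxn":23,"y":16},"tn":[70,39,43],"xa":{"r":76,"ru":63,"uim":8,"ul":7}}}
After op 7 (replace /bwt/1/x 39): {"bwt":[{"agw":76,"l":8,"og":16,"ogw":51},{"per":93,"rdh":2,"vyz":94,"x":39}],"oda":{"l":{"ifx":30,"q":74,"uc":64},"tmd":18},"vd":{"c":1,"crb":{"p":26},"edn":[96,22],"ymt":[48,60]},"w":{"lo":{"it":52,"kxn":23,"y":16},"tn":[70,39,43],"xa":{"r":76,"ru":63,"uim":8,"ul":7}}}
After op 8 (replace /w/tn/1 87): {"bwt":[{"agw":76,"l":8,"og":16,"ogw":51},{"per":93,"rdh":2,"vyz":94,"x":39}],"oda":{"l":{"ifx":30,"q":74,"uc":64},"tmd":18},"vd":{"c":1,"crb":{"p":26},"edn":[96,22],"ymt":[48,60]},"w":{"lo":{"it":52,"kxn":23,"y":16},"tn":[70,87,43],"xa":{"r":76,"ru":63,"uim":8,"ul":7}}}
After op 9 (remove /oda/l/uc): {"bwt":[{"agw":76,"l":8,"og":16,"ogw":51},{"per":93,"rdh":2,"vyz":94,"x":39}],"oda":{"l":{"ifx":30,"q":74},"tmd":18},"vd":{"c":1,"crb":{"p":26},"edn":[96,22],"ymt":[48,60]},"w":{"lo":{"it":52,"kxn":23,"y":16},"tn":[70,87,43],"xa":{"r":76,"ru":63,"uim":8,"ul":7}}}
After op 10 (add /vd/ymt/2 9): {"bwt":[{"agw":76,"l":8,"og":16,"ogw":51},{"per":93,"rdh":2,"vyz":94,"x":39}],"oda":{"l":{"ifx":30,"q":74},"tmd":18},"vd":{"c":1,"crb":{"p":26},"edn":[96,22],"ymt":[48,60,9]},"w":{"lo":{"it":52,"kxn":23,"y":16},"tn":[70,87,43],"xa":{"r":76,"ru":63,"uim":8,"ul":7}}}
After op 11 (remove /w/xa): {"bwt":[{"agw":76,"l":8,"og":16,"ogw":51},{"per":93,"rdh":2,"vyz":94,"x":39}],"oda":{"l":{"ifx":30,"q":74},"tmd":18},"vd":{"c":1,"crb":{"p":26},"edn":[96,22],"ymt":[48,60,9]},"w":{"lo":{"it":52,"kxn":23,"y":16},"tn":[70,87,43]}}
After op 12 (add /bwt/1/rdh 97): {"bwt":[{"agw":76,"l":8,"og":16,"ogw":51},{"per":93,"rdh":97,"vyz":94,"x":39}],"oda":{"l":{"ifx":30,"q":74},"tmd":18},"vd":{"c":1,"crb":{"p":26},"edn":[96,22],"ymt":[48,60,9]},"w":{"lo":{"it":52,"kxn":23,"y":16},"tn":[70,87,43]}}
After op 13 (remove /w/tn/2): {"bwt":[{"agw":76,"l":8,"og":16,"ogw":51},{"per":93,"rdh":97,"vyz":94,"x":39}],"oda":{"l":{"ifx":30,"q":74},"tmd":18},"vd":{"c":1,"crb":{"p":26},"edn":[96,22],"ymt":[48,60,9]},"w":{"lo":{"it":52,"kxn":23,"y":16},"tn":[70,87]}}
After op 14 (replace /w/lo/y 76): {"bwt":[{"agw":76,"l":8,"og":16,"ogw":51},{"per":93,"rdh":97,"vyz":94,"x":39}],"oda":{"l":{"ifx":30,"q":74},"tmd":18},"vd":{"c":1,"crb":{"p":26},"edn":[96,22],"ymt":[48,60,9]},"w":{"lo":{"it":52,"kxn":23,"y":76},"tn":[70,87]}}
After op 15 (remove /bwt/0/og): {"bwt":[{"agw":76,"l":8,"ogw":51},{"per":93,"rdh":97,"vyz":94,"x":39}],"oda":{"l":{"ifx":30,"q":74},"tmd":18},"vd":{"c":1,"crb":{"p":26},"edn":[96,22],"ymt":[48,60,9]},"w":{"lo":{"it":52,"kxn":23,"y":76},"tn":[70,87]}}
Value at /bwt/1/x: 39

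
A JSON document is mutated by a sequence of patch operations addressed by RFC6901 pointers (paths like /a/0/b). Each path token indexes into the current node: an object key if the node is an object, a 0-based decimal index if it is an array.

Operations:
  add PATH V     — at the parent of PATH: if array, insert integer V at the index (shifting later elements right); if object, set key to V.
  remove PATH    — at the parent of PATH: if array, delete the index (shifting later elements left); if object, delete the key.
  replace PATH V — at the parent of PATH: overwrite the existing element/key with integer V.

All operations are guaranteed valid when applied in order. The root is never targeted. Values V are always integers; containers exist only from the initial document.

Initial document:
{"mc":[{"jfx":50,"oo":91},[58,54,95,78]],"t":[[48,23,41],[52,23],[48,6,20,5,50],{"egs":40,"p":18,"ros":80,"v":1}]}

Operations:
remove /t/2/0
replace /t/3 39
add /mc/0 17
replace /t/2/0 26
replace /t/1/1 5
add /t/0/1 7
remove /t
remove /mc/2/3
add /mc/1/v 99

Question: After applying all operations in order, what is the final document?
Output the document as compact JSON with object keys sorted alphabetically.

After op 1 (remove /t/2/0): {"mc":[{"jfx":50,"oo":91},[58,54,95,78]],"t":[[48,23,41],[52,23],[6,20,5,50],{"egs":40,"p":18,"ros":80,"v":1}]}
After op 2 (replace /t/3 39): {"mc":[{"jfx":50,"oo":91},[58,54,95,78]],"t":[[48,23,41],[52,23],[6,20,5,50],39]}
After op 3 (add /mc/0 17): {"mc":[17,{"jfx":50,"oo":91},[58,54,95,78]],"t":[[48,23,41],[52,23],[6,20,5,50],39]}
After op 4 (replace /t/2/0 26): {"mc":[17,{"jfx":50,"oo":91},[58,54,95,78]],"t":[[48,23,41],[52,23],[26,20,5,50],39]}
After op 5 (replace /t/1/1 5): {"mc":[17,{"jfx":50,"oo":91},[58,54,95,78]],"t":[[48,23,41],[52,5],[26,20,5,50],39]}
After op 6 (add /t/0/1 7): {"mc":[17,{"jfx":50,"oo":91},[58,54,95,78]],"t":[[48,7,23,41],[52,5],[26,20,5,50],39]}
After op 7 (remove /t): {"mc":[17,{"jfx":50,"oo":91},[58,54,95,78]]}
After op 8 (remove /mc/2/3): {"mc":[17,{"jfx":50,"oo":91},[58,54,95]]}
After op 9 (add /mc/1/v 99): {"mc":[17,{"jfx":50,"oo":91,"v":99},[58,54,95]]}

Answer: {"mc":[17,{"jfx":50,"oo":91,"v":99},[58,54,95]]}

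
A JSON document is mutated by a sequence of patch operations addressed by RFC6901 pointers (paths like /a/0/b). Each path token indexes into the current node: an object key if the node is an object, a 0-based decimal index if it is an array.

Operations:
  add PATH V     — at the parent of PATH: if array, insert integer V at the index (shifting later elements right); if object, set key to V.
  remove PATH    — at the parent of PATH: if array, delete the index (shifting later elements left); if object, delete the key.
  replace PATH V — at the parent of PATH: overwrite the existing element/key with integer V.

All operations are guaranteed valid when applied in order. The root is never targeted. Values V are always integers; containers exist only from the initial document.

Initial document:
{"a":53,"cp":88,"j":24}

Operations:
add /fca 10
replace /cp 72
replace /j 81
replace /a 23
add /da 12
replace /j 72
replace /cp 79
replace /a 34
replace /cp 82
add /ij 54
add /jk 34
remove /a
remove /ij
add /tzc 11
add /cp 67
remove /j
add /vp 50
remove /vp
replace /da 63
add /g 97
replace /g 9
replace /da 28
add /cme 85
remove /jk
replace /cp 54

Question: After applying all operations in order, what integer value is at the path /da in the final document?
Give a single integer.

Answer: 28

Derivation:
After op 1 (add /fca 10): {"a":53,"cp":88,"fca":10,"j":24}
After op 2 (replace /cp 72): {"a":53,"cp":72,"fca":10,"j":24}
After op 3 (replace /j 81): {"a":53,"cp":72,"fca":10,"j":81}
After op 4 (replace /a 23): {"a":23,"cp":72,"fca":10,"j":81}
After op 5 (add /da 12): {"a":23,"cp":72,"da":12,"fca":10,"j":81}
After op 6 (replace /j 72): {"a":23,"cp":72,"da":12,"fca":10,"j":72}
After op 7 (replace /cp 79): {"a":23,"cp":79,"da":12,"fca":10,"j":72}
After op 8 (replace /a 34): {"a":34,"cp":79,"da":12,"fca":10,"j":72}
After op 9 (replace /cp 82): {"a":34,"cp":82,"da":12,"fca":10,"j":72}
After op 10 (add /ij 54): {"a":34,"cp":82,"da":12,"fca":10,"ij":54,"j":72}
After op 11 (add /jk 34): {"a":34,"cp":82,"da":12,"fca":10,"ij":54,"j":72,"jk":34}
After op 12 (remove /a): {"cp":82,"da":12,"fca":10,"ij":54,"j":72,"jk":34}
After op 13 (remove /ij): {"cp":82,"da":12,"fca":10,"j":72,"jk":34}
After op 14 (add /tzc 11): {"cp":82,"da":12,"fca":10,"j":72,"jk":34,"tzc":11}
After op 15 (add /cp 67): {"cp":67,"da":12,"fca":10,"j":72,"jk":34,"tzc":11}
After op 16 (remove /j): {"cp":67,"da":12,"fca":10,"jk":34,"tzc":11}
After op 17 (add /vp 50): {"cp":67,"da":12,"fca":10,"jk":34,"tzc":11,"vp":50}
After op 18 (remove /vp): {"cp":67,"da":12,"fca":10,"jk":34,"tzc":11}
After op 19 (replace /da 63): {"cp":67,"da":63,"fca":10,"jk":34,"tzc":11}
After op 20 (add /g 97): {"cp":67,"da":63,"fca":10,"g":97,"jk":34,"tzc":11}
After op 21 (replace /g 9): {"cp":67,"da":63,"fca":10,"g":9,"jk":34,"tzc":11}
After op 22 (replace /da 28): {"cp":67,"da":28,"fca":10,"g":9,"jk":34,"tzc":11}
After op 23 (add /cme 85): {"cme":85,"cp":67,"da":28,"fca":10,"g":9,"jk":34,"tzc":11}
After op 24 (remove /jk): {"cme":85,"cp":67,"da":28,"fca":10,"g":9,"tzc":11}
After op 25 (replace /cp 54): {"cme":85,"cp":54,"da":28,"fca":10,"g":9,"tzc":11}
Value at /da: 28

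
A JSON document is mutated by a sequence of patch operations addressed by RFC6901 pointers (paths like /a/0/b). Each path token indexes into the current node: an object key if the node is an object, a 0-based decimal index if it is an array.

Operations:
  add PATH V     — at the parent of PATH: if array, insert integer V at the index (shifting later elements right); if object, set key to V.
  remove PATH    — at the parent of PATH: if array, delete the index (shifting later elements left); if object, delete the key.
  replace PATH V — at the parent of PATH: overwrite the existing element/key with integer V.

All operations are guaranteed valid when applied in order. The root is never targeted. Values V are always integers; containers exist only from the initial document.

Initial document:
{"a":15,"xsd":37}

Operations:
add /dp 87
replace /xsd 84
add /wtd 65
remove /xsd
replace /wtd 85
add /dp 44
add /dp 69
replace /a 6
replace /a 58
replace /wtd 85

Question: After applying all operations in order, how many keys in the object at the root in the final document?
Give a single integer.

After op 1 (add /dp 87): {"a":15,"dp":87,"xsd":37}
After op 2 (replace /xsd 84): {"a":15,"dp":87,"xsd":84}
After op 3 (add /wtd 65): {"a":15,"dp":87,"wtd":65,"xsd":84}
After op 4 (remove /xsd): {"a":15,"dp":87,"wtd":65}
After op 5 (replace /wtd 85): {"a":15,"dp":87,"wtd":85}
After op 6 (add /dp 44): {"a":15,"dp":44,"wtd":85}
After op 7 (add /dp 69): {"a":15,"dp":69,"wtd":85}
After op 8 (replace /a 6): {"a":6,"dp":69,"wtd":85}
After op 9 (replace /a 58): {"a":58,"dp":69,"wtd":85}
After op 10 (replace /wtd 85): {"a":58,"dp":69,"wtd":85}
Size at the root: 3

Answer: 3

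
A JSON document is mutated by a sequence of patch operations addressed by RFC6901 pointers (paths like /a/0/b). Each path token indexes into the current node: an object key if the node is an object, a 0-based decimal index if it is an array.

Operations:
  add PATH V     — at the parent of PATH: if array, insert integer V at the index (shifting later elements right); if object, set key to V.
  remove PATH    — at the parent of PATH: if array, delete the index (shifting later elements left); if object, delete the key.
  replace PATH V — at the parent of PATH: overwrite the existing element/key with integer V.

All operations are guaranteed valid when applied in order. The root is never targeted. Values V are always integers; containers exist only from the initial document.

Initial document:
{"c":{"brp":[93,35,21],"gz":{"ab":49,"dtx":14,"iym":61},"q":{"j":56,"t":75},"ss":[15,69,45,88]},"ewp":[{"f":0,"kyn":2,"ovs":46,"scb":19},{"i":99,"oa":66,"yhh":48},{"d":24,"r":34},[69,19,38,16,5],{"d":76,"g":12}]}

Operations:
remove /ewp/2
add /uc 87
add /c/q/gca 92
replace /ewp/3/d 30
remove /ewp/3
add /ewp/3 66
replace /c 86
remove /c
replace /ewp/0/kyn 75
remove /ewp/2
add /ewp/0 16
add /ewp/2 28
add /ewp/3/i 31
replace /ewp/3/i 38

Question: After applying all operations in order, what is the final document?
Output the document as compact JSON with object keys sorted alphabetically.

Answer: {"ewp":[16,{"f":0,"kyn":75,"ovs":46,"scb":19},28,{"i":38,"oa":66,"yhh":48},66],"uc":87}

Derivation:
After op 1 (remove /ewp/2): {"c":{"brp":[93,35,21],"gz":{"ab":49,"dtx":14,"iym":61},"q":{"j":56,"t":75},"ss":[15,69,45,88]},"ewp":[{"f":0,"kyn":2,"ovs":46,"scb":19},{"i":99,"oa":66,"yhh":48},[69,19,38,16,5],{"d":76,"g":12}]}
After op 2 (add /uc 87): {"c":{"brp":[93,35,21],"gz":{"ab":49,"dtx":14,"iym":61},"q":{"j":56,"t":75},"ss":[15,69,45,88]},"ewp":[{"f":0,"kyn":2,"ovs":46,"scb":19},{"i":99,"oa":66,"yhh":48},[69,19,38,16,5],{"d":76,"g":12}],"uc":87}
After op 3 (add /c/q/gca 92): {"c":{"brp":[93,35,21],"gz":{"ab":49,"dtx":14,"iym":61},"q":{"gca":92,"j":56,"t":75},"ss":[15,69,45,88]},"ewp":[{"f":0,"kyn":2,"ovs":46,"scb":19},{"i":99,"oa":66,"yhh":48},[69,19,38,16,5],{"d":76,"g":12}],"uc":87}
After op 4 (replace /ewp/3/d 30): {"c":{"brp":[93,35,21],"gz":{"ab":49,"dtx":14,"iym":61},"q":{"gca":92,"j":56,"t":75},"ss":[15,69,45,88]},"ewp":[{"f":0,"kyn":2,"ovs":46,"scb":19},{"i":99,"oa":66,"yhh":48},[69,19,38,16,5],{"d":30,"g":12}],"uc":87}
After op 5 (remove /ewp/3): {"c":{"brp":[93,35,21],"gz":{"ab":49,"dtx":14,"iym":61},"q":{"gca":92,"j":56,"t":75},"ss":[15,69,45,88]},"ewp":[{"f":0,"kyn":2,"ovs":46,"scb":19},{"i":99,"oa":66,"yhh":48},[69,19,38,16,5]],"uc":87}
After op 6 (add /ewp/3 66): {"c":{"brp":[93,35,21],"gz":{"ab":49,"dtx":14,"iym":61},"q":{"gca":92,"j":56,"t":75},"ss":[15,69,45,88]},"ewp":[{"f":0,"kyn":2,"ovs":46,"scb":19},{"i":99,"oa":66,"yhh":48},[69,19,38,16,5],66],"uc":87}
After op 7 (replace /c 86): {"c":86,"ewp":[{"f":0,"kyn":2,"ovs":46,"scb":19},{"i":99,"oa":66,"yhh":48},[69,19,38,16,5],66],"uc":87}
After op 8 (remove /c): {"ewp":[{"f":0,"kyn":2,"ovs":46,"scb":19},{"i":99,"oa":66,"yhh":48},[69,19,38,16,5],66],"uc":87}
After op 9 (replace /ewp/0/kyn 75): {"ewp":[{"f":0,"kyn":75,"ovs":46,"scb":19},{"i":99,"oa":66,"yhh":48},[69,19,38,16,5],66],"uc":87}
After op 10 (remove /ewp/2): {"ewp":[{"f":0,"kyn":75,"ovs":46,"scb":19},{"i":99,"oa":66,"yhh":48},66],"uc":87}
After op 11 (add /ewp/0 16): {"ewp":[16,{"f":0,"kyn":75,"ovs":46,"scb":19},{"i":99,"oa":66,"yhh":48},66],"uc":87}
After op 12 (add /ewp/2 28): {"ewp":[16,{"f":0,"kyn":75,"ovs":46,"scb":19},28,{"i":99,"oa":66,"yhh":48},66],"uc":87}
After op 13 (add /ewp/3/i 31): {"ewp":[16,{"f":0,"kyn":75,"ovs":46,"scb":19},28,{"i":31,"oa":66,"yhh":48},66],"uc":87}
After op 14 (replace /ewp/3/i 38): {"ewp":[16,{"f":0,"kyn":75,"ovs":46,"scb":19},28,{"i":38,"oa":66,"yhh":48},66],"uc":87}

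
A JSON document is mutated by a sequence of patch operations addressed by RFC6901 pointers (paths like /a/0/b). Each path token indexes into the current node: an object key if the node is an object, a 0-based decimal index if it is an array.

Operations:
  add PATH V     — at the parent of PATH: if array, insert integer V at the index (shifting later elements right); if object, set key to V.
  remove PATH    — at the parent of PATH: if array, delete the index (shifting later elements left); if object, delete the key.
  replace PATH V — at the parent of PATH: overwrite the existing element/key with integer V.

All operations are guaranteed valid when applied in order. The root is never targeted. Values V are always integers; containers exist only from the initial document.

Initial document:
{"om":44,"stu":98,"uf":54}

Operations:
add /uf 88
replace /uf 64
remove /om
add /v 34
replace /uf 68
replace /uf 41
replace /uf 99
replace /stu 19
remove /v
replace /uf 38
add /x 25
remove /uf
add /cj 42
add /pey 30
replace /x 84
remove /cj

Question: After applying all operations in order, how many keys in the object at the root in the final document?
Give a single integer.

After op 1 (add /uf 88): {"om":44,"stu":98,"uf":88}
After op 2 (replace /uf 64): {"om":44,"stu":98,"uf":64}
After op 3 (remove /om): {"stu":98,"uf":64}
After op 4 (add /v 34): {"stu":98,"uf":64,"v":34}
After op 5 (replace /uf 68): {"stu":98,"uf":68,"v":34}
After op 6 (replace /uf 41): {"stu":98,"uf":41,"v":34}
After op 7 (replace /uf 99): {"stu":98,"uf":99,"v":34}
After op 8 (replace /stu 19): {"stu":19,"uf":99,"v":34}
After op 9 (remove /v): {"stu":19,"uf":99}
After op 10 (replace /uf 38): {"stu":19,"uf":38}
After op 11 (add /x 25): {"stu":19,"uf":38,"x":25}
After op 12 (remove /uf): {"stu":19,"x":25}
After op 13 (add /cj 42): {"cj":42,"stu":19,"x":25}
After op 14 (add /pey 30): {"cj":42,"pey":30,"stu":19,"x":25}
After op 15 (replace /x 84): {"cj":42,"pey":30,"stu":19,"x":84}
After op 16 (remove /cj): {"pey":30,"stu":19,"x":84}
Size at the root: 3

Answer: 3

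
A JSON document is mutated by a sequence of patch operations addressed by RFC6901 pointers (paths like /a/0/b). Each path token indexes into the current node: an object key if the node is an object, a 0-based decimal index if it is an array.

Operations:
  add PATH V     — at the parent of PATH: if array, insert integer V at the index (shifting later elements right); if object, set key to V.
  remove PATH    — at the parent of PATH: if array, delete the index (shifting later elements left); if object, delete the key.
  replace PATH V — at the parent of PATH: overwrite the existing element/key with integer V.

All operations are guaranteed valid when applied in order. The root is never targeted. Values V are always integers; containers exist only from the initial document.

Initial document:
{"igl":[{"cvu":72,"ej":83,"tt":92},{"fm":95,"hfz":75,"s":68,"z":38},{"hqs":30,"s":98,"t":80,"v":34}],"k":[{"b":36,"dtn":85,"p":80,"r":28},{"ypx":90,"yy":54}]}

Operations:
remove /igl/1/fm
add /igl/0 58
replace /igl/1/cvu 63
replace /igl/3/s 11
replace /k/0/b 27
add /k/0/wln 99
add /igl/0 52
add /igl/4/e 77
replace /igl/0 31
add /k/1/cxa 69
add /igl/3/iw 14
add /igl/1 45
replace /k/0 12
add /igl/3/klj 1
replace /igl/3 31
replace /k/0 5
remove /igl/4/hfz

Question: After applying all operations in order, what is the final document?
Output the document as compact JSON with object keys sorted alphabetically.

After op 1 (remove /igl/1/fm): {"igl":[{"cvu":72,"ej":83,"tt":92},{"hfz":75,"s":68,"z":38},{"hqs":30,"s":98,"t":80,"v":34}],"k":[{"b":36,"dtn":85,"p":80,"r":28},{"ypx":90,"yy":54}]}
After op 2 (add /igl/0 58): {"igl":[58,{"cvu":72,"ej":83,"tt":92},{"hfz":75,"s":68,"z":38},{"hqs":30,"s":98,"t":80,"v":34}],"k":[{"b":36,"dtn":85,"p":80,"r":28},{"ypx":90,"yy":54}]}
After op 3 (replace /igl/1/cvu 63): {"igl":[58,{"cvu":63,"ej":83,"tt":92},{"hfz":75,"s":68,"z":38},{"hqs":30,"s":98,"t":80,"v":34}],"k":[{"b":36,"dtn":85,"p":80,"r":28},{"ypx":90,"yy":54}]}
After op 4 (replace /igl/3/s 11): {"igl":[58,{"cvu":63,"ej":83,"tt":92},{"hfz":75,"s":68,"z":38},{"hqs":30,"s":11,"t":80,"v":34}],"k":[{"b":36,"dtn":85,"p":80,"r":28},{"ypx":90,"yy":54}]}
After op 5 (replace /k/0/b 27): {"igl":[58,{"cvu":63,"ej":83,"tt":92},{"hfz":75,"s":68,"z":38},{"hqs":30,"s":11,"t":80,"v":34}],"k":[{"b":27,"dtn":85,"p":80,"r":28},{"ypx":90,"yy":54}]}
After op 6 (add /k/0/wln 99): {"igl":[58,{"cvu":63,"ej":83,"tt":92},{"hfz":75,"s":68,"z":38},{"hqs":30,"s":11,"t":80,"v":34}],"k":[{"b":27,"dtn":85,"p":80,"r":28,"wln":99},{"ypx":90,"yy":54}]}
After op 7 (add /igl/0 52): {"igl":[52,58,{"cvu":63,"ej":83,"tt":92},{"hfz":75,"s":68,"z":38},{"hqs":30,"s":11,"t":80,"v":34}],"k":[{"b":27,"dtn":85,"p":80,"r":28,"wln":99},{"ypx":90,"yy":54}]}
After op 8 (add /igl/4/e 77): {"igl":[52,58,{"cvu":63,"ej":83,"tt":92},{"hfz":75,"s":68,"z":38},{"e":77,"hqs":30,"s":11,"t":80,"v":34}],"k":[{"b":27,"dtn":85,"p":80,"r":28,"wln":99},{"ypx":90,"yy":54}]}
After op 9 (replace /igl/0 31): {"igl":[31,58,{"cvu":63,"ej":83,"tt":92},{"hfz":75,"s":68,"z":38},{"e":77,"hqs":30,"s":11,"t":80,"v":34}],"k":[{"b":27,"dtn":85,"p":80,"r":28,"wln":99},{"ypx":90,"yy":54}]}
After op 10 (add /k/1/cxa 69): {"igl":[31,58,{"cvu":63,"ej":83,"tt":92},{"hfz":75,"s":68,"z":38},{"e":77,"hqs":30,"s":11,"t":80,"v":34}],"k":[{"b":27,"dtn":85,"p":80,"r":28,"wln":99},{"cxa":69,"ypx":90,"yy":54}]}
After op 11 (add /igl/3/iw 14): {"igl":[31,58,{"cvu":63,"ej":83,"tt":92},{"hfz":75,"iw":14,"s":68,"z":38},{"e":77,"hqs":30,"s":11,"t":80,"v":34}],"k":[{"b":27,"dtn":85,"p":80,"r":28,"wln":99},{"cxa":69,"ypx":90,"yy":54}]}
After op 12 (add /igl/1 45): {"igl":[31,45,58,{"cvu":63,"ej":83,"tt":92},{"hfz":75,"iw":14,"s":68,"z":38},{"e":77,"hqs":30,"s":11,"t":80,"v":34}],"k":[{"b":27,"dtn":85,"p":80,"r":28,"wln":99},{"cxa":69,"ypx":90,"yy":54}]}
After op 13 (replace /k/0 12): {"igl":[31,45,58,{"cvu":63,"ej":83,"tt":92},{"hfz":75,"iw":14,"s":68,"z":38},{"e":77,"hqs":30,"s":11,"t":80,"v":34}],"k":[12,{"cxa":69,"ypx":90,"yy":54}]}
After op 14 (add /igl/3/klj 1): {"igl":[31,45,58,{"cvu":63,"ej":83,"klj":1,"tt":92},{"hfz":75,"iw":14,"s":68,"z":38},{"e":77,"hqs":30,"s":11,"t":80,"v":34}],"k":[12,{"cxa":69,"ypx":90,"yy":54}]}
After op 15 (replace /igl/3 31): {"igl":[31,45,58,31,{"hfz":75,"iw":14,"s":68,"z":38},{"e":77,"hqs":30,"s":11,"t":80,"v":34}],"k":[12,{"cxa":69,"ypx":90,"yy":54}]}
After op 16 (replace /k/0 5): {"igl":[31,45,58,31,{"hfz":75,"iw":14,"s":68,"z":38},{"e":77,"hqs":30,"s":11,"t":80,"v":34}],"k":[5,{"cxa":69,"ypx":90,"yy":54}]}
After op 17 (remove /igl/4/hfz): {"igl":[31,45,58,31,{"iw":14,"s":68,"z":38},{"e":77,"hqs":30,"s":11,"t":80,"v":34}],"k":[5,{"cxa":69,"ypx":90,"yy":54}]}

Answer: {"igl":[31,45,58,31,{"iw":14,"s":68,"z":38},{"e":77,"hqs":30,"s":11,"t":80,"v":34}],"k":[5,{"cxa":69,"ypx":90,"yy":54}]}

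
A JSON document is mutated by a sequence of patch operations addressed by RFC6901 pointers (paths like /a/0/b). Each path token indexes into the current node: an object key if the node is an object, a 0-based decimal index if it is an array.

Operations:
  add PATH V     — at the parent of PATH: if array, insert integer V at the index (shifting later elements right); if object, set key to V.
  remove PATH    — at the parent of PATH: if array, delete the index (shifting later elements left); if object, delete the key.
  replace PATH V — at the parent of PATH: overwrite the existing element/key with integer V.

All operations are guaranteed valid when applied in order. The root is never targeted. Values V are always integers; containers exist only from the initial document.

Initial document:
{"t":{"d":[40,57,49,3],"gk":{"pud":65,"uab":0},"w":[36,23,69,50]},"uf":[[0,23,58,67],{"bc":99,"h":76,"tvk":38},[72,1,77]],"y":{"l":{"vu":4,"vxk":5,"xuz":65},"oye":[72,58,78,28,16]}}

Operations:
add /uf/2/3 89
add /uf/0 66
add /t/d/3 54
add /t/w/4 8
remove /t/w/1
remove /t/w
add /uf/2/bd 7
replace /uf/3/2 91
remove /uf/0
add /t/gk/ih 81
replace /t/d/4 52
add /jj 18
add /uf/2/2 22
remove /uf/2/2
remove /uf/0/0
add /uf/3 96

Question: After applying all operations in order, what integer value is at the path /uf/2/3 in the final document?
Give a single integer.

After op 1 (add /uf/2/3 89): {"t":{"d":[40,57,49,3],"gk":{"pud":65,"uab":0},"w":[36,23,69,50]},"uf":[[0,23,58,67],{"bc":99,"h":76,"tvk":38},[72,1,77,89]],"y":{"l":{"vu":4,"vxk":5,"xuz":65},"oye":[72,58,78,28,16]}}
After op 2 (add /uf/0 66): {"t":{"d":[40,57,49,3],"gk":{"pud":65,"uab":0},"w":[36,23,69,50]},"uf":[66,[0,23,58,67],{"bc":99,"h":76,"tvk":38},[72,1,77,89]],"y":{"l":{"vu":4,"vxk":5,"xuz":65},"oye":[72,58,78,28,16]}}
After op 3 (add /t/d/3 54): {"t":{"d":[40,57,49,54,3],"gk":{"pud":65,"uab":0},"w":[36,23,69,50]},"uf":[66,[0,23,58,67],{"bc":99,"h":76,"tvk":38},[72,1,77,89]],"y":{"l":{"vu":4,"vxk":5,"xuz":65},"oye":[72,58,78,28,16]}}
After op 4 (add /t/w/4 8): {"t":{"d":[40,57,49,54,3],"gk":{"pud":65,"uab":0},"w":[36,23,69,50,8]},"uf":[66,[0,23,58,67],{"bc":99,"h":76,"tvk":38},[72,1,77,89]],"y":{"l":{"vu":4,"vxk":5,"xuz":65},"oye":[72,58,78,28,16]}}
After op 5 (remove /t/w/1): {"t":{"d":[40,57,49,54,3],"gk":{"pud":65,"uab":0},"w":[36,69,50,8]},"uf":[66,[0,23,58,67],{"bc":99,"h":76,"tvk":38},[72,1,77,89]],"y":{"l":{"vu":4,"vxk":5,"xuz":65},"oye":[72,58,78,28,16]}}
After op 6 (remove /t/w): {"t":{"d":[40,57,49,54,3],"gk":{"pud":65,"uab":0}},"uf":[66,[0,23,58,67],{"bc":99,"h":76,"tvk":38},[72,1,77,89]],"y":{"l":{"vu":4,"vxk":5,"xuz":65},"oye":[72,58,78,28,16]}}
After op 7 (add /uf/2/bd 7): {"t":{"d":[40,57,49,54,3],"gk":{"pud":65,"uab":0}},"uf":[66,[0,23,58,67],{"bc":99,"bd":7,"h":76,"tvk":38},[72,1,77,89]],"y":{"l":{"vu":4,"vxk":5,"xuz":65},"oye":[72,58,78,28,16]}}
After op 8 (replace /uf/3/2 91): {"t":{"d":[40,57,49,54,3],"gk":{"pud":65,"uab":0}},"uf":[66,[0,23,58,67],{"bc":99,"bd":7,"h":76,"tvk":38},[72,1,91,89]],"y":{"l":{"vu":4,"vxk":5,"xuz":65},"oye":[72,58,78,28,16]}}
After op 9 (remove /uf/0): {"t":{"d":[40,57,49,54,3],"gk":{"pud":65,"uab":0}},"uf":[[0,23,58,67],{"bc":99,"bd":7,"h":76,"tvk":38},[72,1,91,89]],"y":{"l":{"vu":4,"vxk":5,"xuz":65},"oye":[72,58,78,28,16]}}
After op 10 (add /t/gk/ih 81): {"t":{"d":[40,57,49,54,3],"gk":{"ih":81,"pud":65,"uab":0}},"uf":[[0,23,58,67],{"bc":99,"bd":7,"h":76,"tvk":38},[72,1,91,89]],"y":{"l":{"vu":4,"vxk":5,"xuz":65},"oye":[72,58,78,28,16]}}
After op 11 (replace /t/d/4 52): {"t":{"d":[40,57,49,54,52],"gk":{"ih":81,"pud":65,"uab":0}},"uf":[[0,23,58,67],{"bc":99,"bd":7,"h":76,"tvk":38},[72,1,91,89]],"y":{"l":{"vu":4,"vxk":5,"xuz":65},"oye":[72,58,78,28,16]}}
After op 12 (add /jj 18): {"jj":18,"t":{"d":[40,57,49,54,52],"gk":{"ih":81,"pud":65,"uab":0}},"uf":[[0,23,58,67],{"bc":99,"bd":7,"h":76,"tvk":38},[72,1,91,89]],"y":{"l":{"vu":4,"vxk":5,"xuz":65},"oye":[72,58,78,28,16]}}
After op 13 (add /uf/2/2 22): {"jj":18,"t":{"d":[40,57,49,54,52],"gk":{"ih":81,"pud":65,"uab":0}},"uf":[[0,23,58,67],{"bc":99,"bd":7,"h":76,"tvk":38},[72,1,22,91,89]],"y":{"l":{"vu":4,"vxk":5,"xuz":65},"oye":[72,58,78,28,16]}}
After op 14 (remove /uf/2/2): {"jj":18,"t":{"d":[40,57,49,54,52],"gk":{"ih":81,"pud":65,"uab":0}},"uf":[[0,23,58,67],{"bc":99,"bd":7,"h":76,"tvk":38},[72,1,91,89]],"y":{"l":{"vu":4,"vxk":5,"xuz":65},"oye":[72,58,78,28,16]}}
After op 15 (remove /uf/0/0): {"jj":18,"t":{"d":[40,57,49,54,52],"gk":{"ih":81,"pud":65,"uab":0}},"uf":[[23,58,67],{"bc":99,"bd":7,"h":76,"tvk":38},[72,1,91,89]],"y":{"l":{"vu":4,"vxk":5,"xuz":65},"oye":[72,58,78,28,16]}}
After op 16 (add /uf/3 96): {"jj":18,"t":{"d":[40,57,49,54,52],"gk":{"ih":81,"pud":65,"uab":0}},"uf":[[23,58,67],{"bc":99,"bd":7,"h":76,"tvk":38},[72,1,91,89],96],"y":{"l":{"vu":4,"vxk":5,"xuz":65},"oye":[72,58,78,28,16]}}
Value at /uf/2/3: 89

Answer: 89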